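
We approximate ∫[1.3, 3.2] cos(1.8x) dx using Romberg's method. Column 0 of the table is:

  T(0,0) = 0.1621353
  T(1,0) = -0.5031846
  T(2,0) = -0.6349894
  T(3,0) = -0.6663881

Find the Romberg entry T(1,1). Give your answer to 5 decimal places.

-0.72496

Richardson extrapolation on the trapezoidal column (denominator 4−1=3):
T(1,1) = (4·(-0.5031846) − 0.1621353) / 3 = -0.7249579
(Column j=1 coincides with Simpson's rule on the same nodes.)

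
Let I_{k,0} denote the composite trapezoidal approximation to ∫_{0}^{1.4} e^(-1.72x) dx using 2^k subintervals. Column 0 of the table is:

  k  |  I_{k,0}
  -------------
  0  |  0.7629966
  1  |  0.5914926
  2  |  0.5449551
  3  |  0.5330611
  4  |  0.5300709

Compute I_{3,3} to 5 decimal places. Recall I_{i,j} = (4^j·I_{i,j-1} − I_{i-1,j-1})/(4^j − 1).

I_{1,1} = (4·0.5914926 − 0.7629966) / 3 = 0.5343246
I_{2,1} = (4·0.5449551 − 0.5914926) / 3 = 0.5294426
I_{3,1} = (4·0.5330611 − 0.5449551) / 3 = 0.5290964
I_{2,2} = (16·0.5294426 − 0.5343246) / 15 = 0.5291171
I_{3,2} = (16·0.5290964 − 0.5294426) / 15 = 0.5290733
I_{3,3} = 0.5290733 + (0.5290733 − 0.5291171)/63 = 0.5290726
(Column j=1 coincides with Simpson's rule on the same nodes.)

0.52907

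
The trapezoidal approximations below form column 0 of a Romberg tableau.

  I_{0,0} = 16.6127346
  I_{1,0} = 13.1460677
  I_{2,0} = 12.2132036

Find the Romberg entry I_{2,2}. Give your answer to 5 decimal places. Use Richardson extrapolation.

11.89636

Richardson extrapolation on the trapezoidal column (denominator 4−1=3):
I_{1,1} = (4·13.1460677 − 16.6127346) / 3 = 11.9905121
I_{2,1} = 12.2132036 + (12.2132036 − 13.1460677)/3 = 11.9022489
I_{2,2} = (16·11.9022489 − 11.9905121) / 15 = 11.8963647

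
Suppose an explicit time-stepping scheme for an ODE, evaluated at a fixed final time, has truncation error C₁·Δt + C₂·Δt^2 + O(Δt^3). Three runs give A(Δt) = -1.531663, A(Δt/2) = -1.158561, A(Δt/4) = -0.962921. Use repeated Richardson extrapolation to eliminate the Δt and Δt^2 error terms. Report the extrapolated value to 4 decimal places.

-0.7612

First eliminate the Δt term (factor 2^1 = 2):
  B₁ = (2·(-1.158561) − (-1.531663))/1 = -0.785459
  B₂ = (2·(-0.962921) − (-1.158561))/1 = -0.767281
Then eliminate the Δt^2 term (factor 2^2 = 4):
  (4·(-0.767281) − (-0.785459))/3 = -0.761222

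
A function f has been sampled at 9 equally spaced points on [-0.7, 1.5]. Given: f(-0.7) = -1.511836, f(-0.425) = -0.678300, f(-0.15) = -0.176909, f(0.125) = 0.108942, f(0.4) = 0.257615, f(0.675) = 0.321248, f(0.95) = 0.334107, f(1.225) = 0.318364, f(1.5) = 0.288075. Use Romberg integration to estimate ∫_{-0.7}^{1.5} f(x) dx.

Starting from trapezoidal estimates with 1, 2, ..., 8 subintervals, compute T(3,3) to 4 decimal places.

T(0,0) (trapezoid, 1 panel, h=2.2000): -1.346137
T(1,0) (trapezoid, 2 panels, h=1.1000): -0.389692
T(2,0) (trapezoid, 4 panels, h=0.5500): -0.108387
T(3,0) (trapezoid, 8 panels, h=0.2750): -0.034874
T(1,1) = -0.389692 + (-0.389692 − (-1.346137))/3 = -0.070877
T(2,1) = -0.108387 + (-0.108387 − (-0.389692))/3 = -0.014619
T(3,1) = -0.034874 + (-0.034874 − (-0.108387))/3 = -0.010370
T(2,2) = -0.014619 + (-0.014619 − (-0.070877))/15 = -0.010868
T(3,2) = -0.010370 + (-0.010370 − (-0.014619))/15 = -0.010087
T(3,3) = -0.010087 + (-0.010087 − (-0.010868))/63 = -0.010075

-0.0101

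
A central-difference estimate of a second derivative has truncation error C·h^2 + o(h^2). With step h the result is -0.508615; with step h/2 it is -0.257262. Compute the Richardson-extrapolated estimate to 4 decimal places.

The leading error scales as h^2; refining by a factor of 2 reduces it by 2^2 = 4.
Extrapolated value = (4·A(h/2) − A(h)) / (4 − 1)
= (4·(-0.257262) − (-0.508615)) / 3
= -0.520433 / 3 = -0.173478

-0.1735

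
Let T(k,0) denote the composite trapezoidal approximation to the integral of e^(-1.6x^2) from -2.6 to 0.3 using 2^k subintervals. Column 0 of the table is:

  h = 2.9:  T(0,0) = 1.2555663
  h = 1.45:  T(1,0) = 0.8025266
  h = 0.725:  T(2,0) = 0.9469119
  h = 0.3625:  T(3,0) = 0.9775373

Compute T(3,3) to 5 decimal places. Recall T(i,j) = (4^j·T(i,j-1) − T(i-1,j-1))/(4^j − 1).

0.98677

T(1,1) = 0.8025266 + (0.8025266 − 1.2555663)/3 = 0.6515134
T(2,1) = (4·0.9469119 − 0.8025266) / 3 = 0.9950403
T(3,1) = 0.9775373 + (0.9775373 − 0.9469119)/3 = 0.9877458
T(2,2) = (16·0.9950403 − 0.6515134) / 15 = 1.0179421
T(3,2) = (16·0.9877458 − 0.9950403) / 15 = 0.9872595
T(3,3) = (64·0.9872595 − 1.0179421) / 63 = 0.9867725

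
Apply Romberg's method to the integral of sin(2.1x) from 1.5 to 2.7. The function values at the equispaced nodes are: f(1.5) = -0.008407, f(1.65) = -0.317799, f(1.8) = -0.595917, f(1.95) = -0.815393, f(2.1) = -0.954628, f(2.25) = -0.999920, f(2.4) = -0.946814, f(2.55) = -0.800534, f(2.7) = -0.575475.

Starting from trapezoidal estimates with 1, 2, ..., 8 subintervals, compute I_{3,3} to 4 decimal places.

I_{0,0} (trapezoid, 1 panel, h=1.2000): -0.350329
I_{1,0} (trapezoid, 2 panels, h=0.6000): -0.747941
I_{2,0} (trapezoid, 4 panels, h=0.3000): -0.836790
I_{3,0} (trapezoid, 8 panels, h=0.1500): -0.858442
I_{1,1} = -0.747941 + (-0.747941 − (-0.350329))/3 = -0.880478
I_{2,1} = -0.836790 + (-0.836790 − (-0.747941))/3 = -0.866406
I_{3,1} = -0.858442 + (-0.858442 − (-0.836790))/3 = -0.865659
I_{2,2} = -0.866406 + (-0.866406 − (-0.880478))/15 = -0.865468
I_{3,2} = -0.865659 + (-0.865659 − (-0.866406))/15 = -0.865609
I_{3,3} = -0.865609 + (-0.865609 − (-0.865468))/63 = -0.865611

-0.8656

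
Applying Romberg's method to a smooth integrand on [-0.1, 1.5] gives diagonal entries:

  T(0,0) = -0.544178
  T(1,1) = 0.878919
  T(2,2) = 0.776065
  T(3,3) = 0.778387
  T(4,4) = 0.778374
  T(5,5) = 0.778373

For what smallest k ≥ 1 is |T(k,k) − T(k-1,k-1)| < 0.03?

|T(1,1) − T(0,0)| = 1.423097 ≥ 0.03
|T(2,2) − T(1,1)| = 0.102854 ≥ 0.03
|T(3,3) − T(2,2)| = 0.002322 < 0.03

k = 3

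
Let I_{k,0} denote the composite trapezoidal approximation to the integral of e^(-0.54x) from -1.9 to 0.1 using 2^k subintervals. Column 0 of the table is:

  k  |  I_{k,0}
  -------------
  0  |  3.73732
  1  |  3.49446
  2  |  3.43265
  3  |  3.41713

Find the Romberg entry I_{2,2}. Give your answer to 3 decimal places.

3.412

I_{1,1} = 3.49446 + (3.49446 − 3.73732)/3 = 3.41351
I_{2,1} = (4·3.43265 − 3.49446) / 3 = 3.41205
I_{2,2} = 3.41205 + (3.41205 − 3.41351)/15 = 3.41195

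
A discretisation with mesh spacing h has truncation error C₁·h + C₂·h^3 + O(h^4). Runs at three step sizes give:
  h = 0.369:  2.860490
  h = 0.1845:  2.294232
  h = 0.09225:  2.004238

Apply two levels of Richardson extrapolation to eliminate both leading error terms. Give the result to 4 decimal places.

First eliminate the h term (factor 2^1 = 2):
  B₁ = (2·2.294232 − 2.860490)/1 = 1.727974
  B₂ = (2·2.004238 − 2.294232)/1 = 1.714244
Then eliminate the h^3 term (factor 2^3 = 8):
  (8·1.714244 − 1.727974)/7 = 1.712283

1.7123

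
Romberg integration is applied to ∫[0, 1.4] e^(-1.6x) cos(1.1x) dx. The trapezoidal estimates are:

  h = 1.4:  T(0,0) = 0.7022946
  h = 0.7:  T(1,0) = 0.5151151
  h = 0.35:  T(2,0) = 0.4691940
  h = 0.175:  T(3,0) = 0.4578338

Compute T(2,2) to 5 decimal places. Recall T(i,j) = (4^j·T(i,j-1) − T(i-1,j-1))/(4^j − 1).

0.45396

T(1,1) = 0.5151151 + (0.5151151 − 0.7022946)/3 = 0.4527219
T(2,1) = (4·0.4691940 − 0.5151151) / 3 = 0.4538870
T(2,2) = (16·0.4538870 − 0.4527219) / 15 = 0.4539647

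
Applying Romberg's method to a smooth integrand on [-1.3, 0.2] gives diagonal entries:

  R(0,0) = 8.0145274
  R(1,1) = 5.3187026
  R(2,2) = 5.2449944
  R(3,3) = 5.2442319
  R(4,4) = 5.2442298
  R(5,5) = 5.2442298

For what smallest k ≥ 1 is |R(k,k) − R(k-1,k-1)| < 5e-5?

|R(1,1) − R(0,0)| = 2.6958248 ≥ 5e-5
|R(2,2) − R(1,1)| = 0.0737082 ≥ 5e-5
|R(3,3) − R(2,2)| = 0.0007625 ≥ 5e-5
|R(4,4) − R(3,3)| = 0.0000021 < 5e-5

k = 4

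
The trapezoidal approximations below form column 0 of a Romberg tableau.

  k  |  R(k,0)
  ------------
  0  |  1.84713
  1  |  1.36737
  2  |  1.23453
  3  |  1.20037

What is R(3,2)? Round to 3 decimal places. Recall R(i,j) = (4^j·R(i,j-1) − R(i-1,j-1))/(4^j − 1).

Richardson extrapolation on the trapezoidal column (denominator 4−1=3):
R(2,1) = 1.23453 + (1.23453 − 1.36737)/3 = 1.19025
R(3,1) = 1.20037 + (1.20037 − 1.23453)/3 = 1.18898
R(3,2) = (16·1.18898 − 1.19025) / 15 = 1.18890
(Column j=1 coincides with Simpson's rule on the same nodes.)

1.189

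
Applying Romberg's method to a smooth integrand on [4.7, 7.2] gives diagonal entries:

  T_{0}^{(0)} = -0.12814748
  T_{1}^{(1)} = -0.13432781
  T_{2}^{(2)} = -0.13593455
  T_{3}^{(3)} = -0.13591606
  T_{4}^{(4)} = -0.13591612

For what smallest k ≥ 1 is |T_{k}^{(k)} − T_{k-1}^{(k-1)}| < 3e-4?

|T_{1}^{(1)} − T_{0}^{(0)}| = 0.00618033 ≥ 3e-4
|T_{2}^{(2)} − T_{1}^{(1)}| = 0.00160674 ≥ 3e-4
|T_{3}^{(3)} − T_{2}^{(2)}| = 0.00001849 < 3e-4

k = 3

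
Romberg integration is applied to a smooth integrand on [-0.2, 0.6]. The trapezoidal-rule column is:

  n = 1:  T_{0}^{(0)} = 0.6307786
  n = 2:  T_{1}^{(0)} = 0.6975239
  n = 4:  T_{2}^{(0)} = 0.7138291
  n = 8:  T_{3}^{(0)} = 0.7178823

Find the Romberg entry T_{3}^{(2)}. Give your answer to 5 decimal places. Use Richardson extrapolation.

Richardson extrapolation on the trapezoidal column (denominator 4−1=3):
T_{2}^{(1)} = (4·0.7138291 − 0.6975239) / 3 = 0.7192642
T_{3}^{(1)} = 0.7178823 + (0.7178823 − 0.7138291)/3 = 0.7192334
T_{3}^{(2)} = (16·0.7192334 − 0.7192642) / 15 = 0.7192313

0.71923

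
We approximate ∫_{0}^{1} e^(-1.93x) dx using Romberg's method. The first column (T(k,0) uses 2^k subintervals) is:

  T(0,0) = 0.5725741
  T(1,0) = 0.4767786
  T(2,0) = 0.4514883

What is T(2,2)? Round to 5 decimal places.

Richardson extrapolation on the trapezoidal column (denominator 4−1=3):
T(1,1) = 0.4767786 + (0.4767786 − 0.5725741)/3 = 0.4448468
T(2,1) = 0.4514883 + (0.4514883 − 0.4767786)/3 = 0.4430582
T(2,2) = 0.4430582 + (0.4430582 − 0.4448468)/15 = 0.4429390

0.44294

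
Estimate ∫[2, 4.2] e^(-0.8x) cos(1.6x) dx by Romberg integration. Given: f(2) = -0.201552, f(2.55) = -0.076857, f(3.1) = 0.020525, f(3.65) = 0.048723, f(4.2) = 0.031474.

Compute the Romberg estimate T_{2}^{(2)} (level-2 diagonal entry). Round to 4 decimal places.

-0.0451

T_{0}^{(0)} (trapezoid, 1 panel, h=2.2000): -0.187086
T_{1}^{(0)} (trapezoid, 2 panels, h=1.1000): -0.070965
T_{2}^{(0)} (trapezoid, 4 panels, h=0.5500): -0.050956
T_{1}^{(1)} = -0.070965 + (-0.070965 − (-0.187086))/3 = -0.032258
T_{2}^{(1)} = -0.050956 + (-0.050956 − (-0.070965))/3 = -0.044286
T_{2}^{(2)} = -0.044286 + (-0.044286 − (-0.032258))/15 = -0.045088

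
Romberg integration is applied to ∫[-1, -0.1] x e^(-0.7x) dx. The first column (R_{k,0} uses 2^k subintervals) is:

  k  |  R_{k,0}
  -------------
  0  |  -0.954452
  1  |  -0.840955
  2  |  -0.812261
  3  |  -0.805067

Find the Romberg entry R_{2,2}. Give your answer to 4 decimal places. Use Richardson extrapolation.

R_{1,1} = -0.840955 + (-0.840955 − (-0.954452))/3 = -0.803123
R_{2,1} = -0.812261 + (-0.812261 − (-0.840955))/3 = -0.802696
R_{2,2} = -0.802696 + (-0.802696 − (-0.803123))/15 = -0.802668

-0.8027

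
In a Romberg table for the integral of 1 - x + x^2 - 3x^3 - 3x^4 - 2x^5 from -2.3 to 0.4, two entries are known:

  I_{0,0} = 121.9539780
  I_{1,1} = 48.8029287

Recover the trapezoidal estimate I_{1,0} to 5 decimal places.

From I_{1,1} = (4·I_{1,0} − I_{0,0})/3, solve for I_{1,0}:
4·I_{1,0} = 3·48.8029287 + 121.9539780 = 268.3627641
I_{1,0} = 67.0906910

67.09069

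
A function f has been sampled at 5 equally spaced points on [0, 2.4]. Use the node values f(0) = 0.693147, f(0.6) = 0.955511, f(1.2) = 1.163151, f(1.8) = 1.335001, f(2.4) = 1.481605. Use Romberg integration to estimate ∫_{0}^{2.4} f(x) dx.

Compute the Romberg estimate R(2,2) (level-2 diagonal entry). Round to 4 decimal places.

R(0,0) (trapezoid, 1 panel, h=2.4000): 2.609702
R(1,0) (trapezoid, 2 panels, h=1.2000): 2.700632
R(2,0) (trapezoid, 4 panels, h=0.6000): 2.724623
R(1,1) = 2.700632 + (2.700632 − 2.609702)/3 = 2.730942
R(2,1) = 2.724623 + (2.724623 − 2.700632)/3 = 2.732620
R(2,2) = 2.732620 + (2.732620 − 2.730942)/15 = 2.732732

2.7327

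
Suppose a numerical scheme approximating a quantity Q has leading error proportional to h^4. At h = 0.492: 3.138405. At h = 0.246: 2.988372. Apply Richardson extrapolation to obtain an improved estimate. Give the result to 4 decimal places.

Extrapolated value = (16·A(h/2) − A(h)) / (16 − 1)
= (16·2.988372 − 3.138405) / 15
= 44.675547 / 15 = 2.978370

2.9784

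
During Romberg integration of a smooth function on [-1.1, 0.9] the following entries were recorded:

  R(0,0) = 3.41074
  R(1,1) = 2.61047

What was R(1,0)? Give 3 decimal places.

2.811

From R(1,1) = (4·R(1,0) − R(0,0))/3, solve for R(1,0):
4·R(1,0) = 3·2.61047 + 3.41074 = 11.24215
R(1,0) = 2.81054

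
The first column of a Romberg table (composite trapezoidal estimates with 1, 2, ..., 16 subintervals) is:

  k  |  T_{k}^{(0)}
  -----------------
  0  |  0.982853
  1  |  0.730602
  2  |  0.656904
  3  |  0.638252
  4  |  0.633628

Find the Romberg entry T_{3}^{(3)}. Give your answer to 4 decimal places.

0.6320

T_{1}^{(1)} = 0.730602 + (0.730602 − 0.982853)/3 = 0.646518
T_{2}^{(1)} = (4·0.656904 − 0.730602) / 3 = 0.632338
T_{3}^{(1)} = (4·0.638252 − 0.656904) / 3 = 0.632035
T_{2}^{(2)} = (16·0.632338 − 0.646518) / 15 = 0.631393
T_{3}^{(2)} = 0.632035 + (0.632035 − 0.632338)/15 = 0.632015
T_{3}^{(3)} = 0.632015 + (0.632015 − 0.631393)/63 = 0.632025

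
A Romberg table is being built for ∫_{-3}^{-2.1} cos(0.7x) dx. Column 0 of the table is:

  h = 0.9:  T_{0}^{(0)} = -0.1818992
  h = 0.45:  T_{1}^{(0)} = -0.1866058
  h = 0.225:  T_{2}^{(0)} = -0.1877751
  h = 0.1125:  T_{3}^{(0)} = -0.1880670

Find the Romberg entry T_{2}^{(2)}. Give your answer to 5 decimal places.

-0.18816

Richardson extrapolation on the trapezoidal column (denominator 4−1=3):
T_{1}^{(1)} = -0.1866058 + (-0.1866058 − (-0.1818992))/3 = -0.1881747
T_{2}^{(1)} = -0.1877751 + (-0.1877751 − (-0.1866058))/3 = -0.1881649
T_{2}^{(2)} = -0.1881649 + (-0.1881649 − (-0.1881747))/15 = -0.1881642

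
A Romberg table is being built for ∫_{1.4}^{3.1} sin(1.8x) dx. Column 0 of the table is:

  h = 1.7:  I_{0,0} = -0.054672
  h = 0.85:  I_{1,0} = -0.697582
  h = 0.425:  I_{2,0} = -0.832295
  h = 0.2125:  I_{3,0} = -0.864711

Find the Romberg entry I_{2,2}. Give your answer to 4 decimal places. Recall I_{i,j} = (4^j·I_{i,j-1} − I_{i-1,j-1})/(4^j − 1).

Richardson extrapolation on the trapezoidal column (denominator 4−1=3):
I_{1,1} = (4·(-0.697582) − (-0.054672)) / 3 = -0.911885
I_{2,1} = (4·(-0.832295) − (-0.697582)) / 3 = -0.877199
I_{2,2} = (16·(-0.877199) − (-0.911885)) / 15 = -0.874887

-0.8749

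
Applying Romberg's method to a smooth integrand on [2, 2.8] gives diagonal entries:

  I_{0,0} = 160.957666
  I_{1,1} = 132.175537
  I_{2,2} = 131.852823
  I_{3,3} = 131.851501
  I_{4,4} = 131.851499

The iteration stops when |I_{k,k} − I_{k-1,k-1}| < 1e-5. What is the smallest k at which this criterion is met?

|I_{1,1} − I_{0,0}| = 28.782129 ≥ 1e-5
|I_{2,2} − I_{1,1}| = 0.322714 ≥ 1e-5
|I_{3,3} − I_{2,2}| = 0.001322 ≥ 1e-5
|I_{4,4} − I_{3,3}| = 0.000002 < 1e-5

k = 4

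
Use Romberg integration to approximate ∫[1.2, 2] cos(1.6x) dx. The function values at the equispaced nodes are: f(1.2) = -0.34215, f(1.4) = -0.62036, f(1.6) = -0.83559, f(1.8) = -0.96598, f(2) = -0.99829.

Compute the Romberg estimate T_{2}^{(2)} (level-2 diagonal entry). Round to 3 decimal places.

-0.624

T_{0}^{(0)} (trapezoid, 1 panel, h=0.8000): -0.53618
T_{1}^{(0)} (trapezoid, 2 panels, h=0.4000): -0.60232
T_{2}^{(0)} (trapezoid, 4 panels, h=0.2000): -0.61843
T_{1}^{(1)} = -0.60232 + (-0.60232 − (-0.53618))/3 = -0.62437
T_{2}^{(1)} = -0.61843 + (-0.61843 − (-0.60232))/3 = -0.62380
T_{2}^{(2)} = -0.62380 + (-0.62380 − (-0.62437))/15 = -0.62376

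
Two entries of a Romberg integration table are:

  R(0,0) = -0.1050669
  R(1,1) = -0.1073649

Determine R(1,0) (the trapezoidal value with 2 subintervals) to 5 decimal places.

From R(1,1) = (4·R(1,0) − R(0,0))/3, solve for R(1,0):
4·R(1,0) = 3·(-0.1073649) + (-0.1050669) = -0.4271616
R(1,0) = -0.1067904

-0.10679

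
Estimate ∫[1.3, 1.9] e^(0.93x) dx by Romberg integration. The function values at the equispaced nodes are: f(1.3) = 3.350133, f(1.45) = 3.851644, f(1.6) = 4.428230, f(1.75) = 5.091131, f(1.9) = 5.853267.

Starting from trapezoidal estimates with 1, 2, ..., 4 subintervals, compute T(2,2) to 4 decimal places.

T(0,0) (trapezoid, 1 panel, h=0.6000): 2.761020
T(1,0) (trapezoid, 2 panels, h=0.3000): 2.708979
T(2,0) (trapezoid, 4 panels, h=0.1500): 2.695906
T(1,1) = 2.708979 + (2.708979 − 2.761020)/3 = 2.691632
T(2,1) = 2.695906 + (2.695906 − 2.708979)/3 = 2.691548
T(2,2) = 2.691548 + (2.691548 − 2.691632)/15 = 2.691542

2.6915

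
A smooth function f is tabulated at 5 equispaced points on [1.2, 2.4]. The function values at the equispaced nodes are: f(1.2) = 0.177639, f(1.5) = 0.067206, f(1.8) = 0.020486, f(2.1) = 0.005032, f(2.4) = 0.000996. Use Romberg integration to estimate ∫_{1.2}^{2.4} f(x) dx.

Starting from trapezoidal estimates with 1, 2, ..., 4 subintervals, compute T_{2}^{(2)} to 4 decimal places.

T_{0}^{(0)} (trapezoid, 1 panel, h=1.2000): 0.107181
T_{1}^{(0)} (trapezoid, 2 panels, h=0.6000): 0.065882
T_{2}^{(0)} (trapezoid, 4 panels, h=0.3000): 0.054612
T_{1}^{(1)} = 0.065882 + (0.065882 − 0.107181)/3 = 0.052116
T_{2}^{(1)} = 0.054612 + (0.054612 − 0.065882)/3 = 0.050855
T_{2}^{(2)} = 0.050855 + (0.050855 − 0.052116)/15 = 0.050771

0.0508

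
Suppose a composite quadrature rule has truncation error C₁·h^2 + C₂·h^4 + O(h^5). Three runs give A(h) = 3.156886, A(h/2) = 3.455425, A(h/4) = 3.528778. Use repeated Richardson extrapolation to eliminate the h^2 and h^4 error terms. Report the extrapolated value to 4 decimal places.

First eliminate the h^2 term (factor 2^2 = 4):
  B₁ = (4·3.455425 − 3.156886)/3 = 3.554938
  B₂ = (4·3.528778 − 3.455425)/3 = 3.553229
Then eliminate the h^4 term (factor 2^4 = 16):
  (16·3.553229 − 3.554938)/15 = 3.553115

3.5531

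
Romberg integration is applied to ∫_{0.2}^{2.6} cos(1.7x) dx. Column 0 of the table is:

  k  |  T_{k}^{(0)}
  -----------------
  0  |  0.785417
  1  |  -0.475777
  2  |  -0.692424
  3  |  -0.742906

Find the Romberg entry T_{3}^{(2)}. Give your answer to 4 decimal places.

Richardson extrapolation on the trapezoidal column (denominator 4−1=3):
T_{2}^{(1)} = (4·(-0.692424) − (-0.475777)) / 3 = -0.764640
T_{3}^{(1)} = -0.742906 + (-0.742906 − (-0.692424))/3 = -0.759733
T_{3}^{(2)} = (16·(-0.759733) − (-0.764640)) / 15 = -0.759406

-0.7594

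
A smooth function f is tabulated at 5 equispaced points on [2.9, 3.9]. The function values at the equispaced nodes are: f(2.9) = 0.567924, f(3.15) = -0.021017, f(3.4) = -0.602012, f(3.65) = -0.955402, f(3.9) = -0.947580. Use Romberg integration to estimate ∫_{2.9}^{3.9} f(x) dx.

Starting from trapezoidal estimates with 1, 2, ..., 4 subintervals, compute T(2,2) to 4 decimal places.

-0.4570

T(0,0) (trapezoid, 1 panel, h=1.0000): -0.189828
T(1,0) (trapezoid, 2 panels, h=0.5000): -0.395920
T(2,0) (trapezoid, 4 panels, h=0.2500): -0.442065
T(1,1) = -0.395920 + (-0.395920 − (-0.189828))/3 = -0.464617
T(2,1) = -0.442065 + (-0.442065 − (-0.395920))/3 = -0.457447
T(2,2) = -0.457447 + (-0.457447 − (-0.464617))/15 = -0.456969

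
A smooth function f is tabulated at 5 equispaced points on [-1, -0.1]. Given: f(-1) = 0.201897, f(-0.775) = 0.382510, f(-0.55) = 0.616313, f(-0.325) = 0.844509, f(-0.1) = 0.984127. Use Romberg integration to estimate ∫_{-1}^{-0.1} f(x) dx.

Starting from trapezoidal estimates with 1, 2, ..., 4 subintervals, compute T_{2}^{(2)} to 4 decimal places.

T_{0}^{(0)} (trapezoid, 1 panel, h=0.9000): 0.533711
T_{1}^{(0)} (trapezoid, 2 panels, h=0.4500): 0.544196
T_{2}^{(0)} (trapezoid, 4 panels, h=0.2250): 0.548177
T_{1}^{(1)} = 0.544196 + (0.544196 − 0.533711)/3 = 0.547691
T_{2}^{(1)} = 0.548177 + (0.548177 − 0.544196)/3 = 0.549504
T_{2}^{(2)} = 0.549504 + (0.549504 − 0.547691)/15 = 0.549625

0.5496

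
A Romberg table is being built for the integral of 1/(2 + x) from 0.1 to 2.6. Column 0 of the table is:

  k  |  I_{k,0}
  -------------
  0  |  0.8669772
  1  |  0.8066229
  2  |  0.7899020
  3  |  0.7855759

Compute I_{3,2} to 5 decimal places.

I_{2,1} = (4·0.7899020 − 0.8066229) / 3 = 0.7843284
I_{3,1} = 0.7855759 + (0.7855759 − 0.7899020)/3 = 0.7841339
I_{3,2} = (16·0.7841339 − 0.7843284) / 15 = 0.7841209

0.78412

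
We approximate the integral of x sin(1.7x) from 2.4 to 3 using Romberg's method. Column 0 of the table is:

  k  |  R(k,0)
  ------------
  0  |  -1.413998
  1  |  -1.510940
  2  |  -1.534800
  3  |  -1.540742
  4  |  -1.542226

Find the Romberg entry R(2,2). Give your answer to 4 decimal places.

-1.5427

R(1,1) = -1.510940 + (-1.510940 − (-1.413998))/3 = -1.543254
R(2,1) = (4·(-1.534800) − (-1.510940)) / 3 = -1.542753
R(2,2) = -1.542753 + (-1.542753 − (-1.543254))/15 = -1.542720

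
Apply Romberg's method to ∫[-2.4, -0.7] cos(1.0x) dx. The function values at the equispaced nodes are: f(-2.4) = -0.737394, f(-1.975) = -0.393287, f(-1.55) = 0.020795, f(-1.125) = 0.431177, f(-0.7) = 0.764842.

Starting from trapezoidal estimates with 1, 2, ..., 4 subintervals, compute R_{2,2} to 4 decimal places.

0.0312

R_{0,0} (trapezoid, 1 panel, h=1.7000): 0.023331
R_{1,0} (trapezoid, 2 panels, h=0.8500): 0.029341
R_{2,0} (trapezoid, 4 panels, h=0.4250): 0.030774
R_{1,1} = 0.029341 + (0.029341 − 0.023331)/3 = 0.031344
R_{2,1} = 0.030774 + (0.030774 − 0.029341)/3 = 0.031252
R_{2,2} = 0.031252 + (0.031252 − 0.031344)/15 = 0.031246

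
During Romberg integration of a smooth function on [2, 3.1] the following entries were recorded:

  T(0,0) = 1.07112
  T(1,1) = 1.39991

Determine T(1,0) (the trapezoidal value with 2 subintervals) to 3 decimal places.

1.318

From T(1,1) = (4·T(1,0) − T(0,0))/3, solve for T(1,0):
4·T(1,0) = 3·1.39991 + 1.07112 = 5.27085
T(1,0) = 1.31771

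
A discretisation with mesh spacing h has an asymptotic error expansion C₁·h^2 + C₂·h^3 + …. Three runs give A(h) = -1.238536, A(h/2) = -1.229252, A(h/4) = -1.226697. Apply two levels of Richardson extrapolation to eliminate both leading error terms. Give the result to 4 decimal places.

First eliminate the h^2 term (factor 2^2 = 4):
  B₁ = (4·(-1.229252) − (-1.238536))/3 = -1.226157
  B₂ = (4·(-1.226697) − (-1.229252))/3 = -1.225845
Then eliminate the h^3 term (factor 2^3 = 8):
  (8·(-1.225845) − (-1.226157))/7 = -1.225800

-1.2258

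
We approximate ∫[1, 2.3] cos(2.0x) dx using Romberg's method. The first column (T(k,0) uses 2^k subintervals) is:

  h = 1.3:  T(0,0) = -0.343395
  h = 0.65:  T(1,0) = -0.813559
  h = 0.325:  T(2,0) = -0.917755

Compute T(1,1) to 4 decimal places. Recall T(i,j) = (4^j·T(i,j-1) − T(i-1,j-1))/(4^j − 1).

T(1,1) = (4·(-0.813559) − (-0.343395)) / 3 = -0.970280

-0.9703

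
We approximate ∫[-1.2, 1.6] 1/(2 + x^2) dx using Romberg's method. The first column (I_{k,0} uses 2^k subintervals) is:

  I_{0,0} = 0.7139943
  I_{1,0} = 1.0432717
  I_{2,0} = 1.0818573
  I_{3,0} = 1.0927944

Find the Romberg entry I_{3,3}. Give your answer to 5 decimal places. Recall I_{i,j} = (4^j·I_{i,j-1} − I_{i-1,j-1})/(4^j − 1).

1.09665

Richardson extrapolation on the trapezoidal column (denominator 4−1=3):
I_{1,1} = (4·1.0432717 − 0.7139943) / 3 = 1.1530308
I_{2,1} = 1.0818573 + (1.0818573 − 1.0432717)/3 = 1.0947192
I_{3,1} = 1.0927944 + (1.0927944 − 1.0818573)/3 = 1.0964401
I_{2,2} = 1.0947192 + (1.0947192 − 1.1530308)/15 = 1.0908318
I_{3,2} = 1.0964401 + (1.0964401 − 1.0947192)/15 = 1.0965548
I_{3,3} = 1.0965548 + (1.0965548 − 1.0908318)/63 = 1.0966456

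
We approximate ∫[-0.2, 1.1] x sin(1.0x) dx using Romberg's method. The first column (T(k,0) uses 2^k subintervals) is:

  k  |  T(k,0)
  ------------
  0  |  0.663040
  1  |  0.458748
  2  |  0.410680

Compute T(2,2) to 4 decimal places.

0.3949

Richardson extrapolation on the trapezoidal column (denominator 4−1=3):
T(1,1) = (4·0.458748 − 0.663040) / 3 = 0.390651
T(2,1) = 0.410680 + (0.410680 − 0.458748)/3 = 0.394657
T(2,2) = 0.394657 + (0.394657 − 0.390651)/15 = 0.394924
(Column j=1 coincides with Simpson's rule on the same nodes.)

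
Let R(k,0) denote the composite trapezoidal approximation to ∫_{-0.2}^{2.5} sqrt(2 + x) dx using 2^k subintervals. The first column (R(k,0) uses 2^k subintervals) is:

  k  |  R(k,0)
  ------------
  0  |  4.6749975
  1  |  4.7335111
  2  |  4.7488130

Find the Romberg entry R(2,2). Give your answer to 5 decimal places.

R(1,1) = 4.7335111 + (4.7335111 − 4.6749975)/3 = 4.7530156
R(2,1) = (4·4.7488130 − 4.7335111) / 3 = 4.7539136
R(2,2) = (16·4.7539136 − 4.7530156) / 15 = 4.7539735
(Column j=1 coincides with Simpson's rule on the same nodes.)

4.75397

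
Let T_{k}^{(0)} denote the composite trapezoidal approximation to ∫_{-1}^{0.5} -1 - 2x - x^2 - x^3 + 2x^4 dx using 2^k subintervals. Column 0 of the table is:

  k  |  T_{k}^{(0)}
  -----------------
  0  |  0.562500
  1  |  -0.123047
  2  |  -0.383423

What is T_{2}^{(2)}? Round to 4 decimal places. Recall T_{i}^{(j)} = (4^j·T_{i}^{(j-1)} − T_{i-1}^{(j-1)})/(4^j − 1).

T_{1}^{(1)} = (4·(-0.123047) − 0.562500) / 3 = -0.351563
T_{2}^{(1)} = -0.383423 + (-0.383423 − (-0.123047))/3 = -0.470215
T_{2}^{(2)} = (16·(-0.470215) − (-0.351563)) / 15 = -0.478125
(Column j=1 coincides with Simpson's rule on the same nodes.)

-0.4781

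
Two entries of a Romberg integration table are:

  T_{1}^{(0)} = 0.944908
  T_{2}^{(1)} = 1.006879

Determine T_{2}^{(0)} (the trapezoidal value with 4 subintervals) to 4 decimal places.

From T_{2}^{(1)} = (4·T_{2}^{(0)} − T_{1}^{(0)})/3, solve for T_{2}^{(0)}:
4·T_{2}^{(0)} = 3·1.006879 + 0.944908 = 3.965545
T_{2}^{(0)} = 0.991386

0.9914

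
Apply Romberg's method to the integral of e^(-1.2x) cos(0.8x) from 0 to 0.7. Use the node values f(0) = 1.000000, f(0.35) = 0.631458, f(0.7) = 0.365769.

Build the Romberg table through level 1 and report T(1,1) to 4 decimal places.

T(0,0) (trapezoid, 1 panel, h=0.7000): 0.478019
T(1,0) (trapezoid, 2 panels, h=0.3500): 0.460020
T(1,1) = 0.460020 + (0.460020 − 0.478019)/3 = 0.454020

0.4540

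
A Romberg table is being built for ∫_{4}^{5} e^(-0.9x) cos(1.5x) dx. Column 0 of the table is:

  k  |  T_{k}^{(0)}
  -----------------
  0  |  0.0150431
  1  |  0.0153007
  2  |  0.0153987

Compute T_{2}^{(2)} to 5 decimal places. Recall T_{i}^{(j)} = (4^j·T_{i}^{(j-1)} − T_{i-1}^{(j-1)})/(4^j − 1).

0.01543

T_{1}^{(1)} = (4·0.0153007 − 0.0150431) / 3 = 0.0153866
T_{2}^{(1)} = (4·0.0153987 − 0.0153007) / 3 = 0.0154314
T_{2}^{(2)} = 0.0154314 + (0.0154314 − 0.0153866)/15 = 0.0154344
(Column j=1 coincides with Simpson's rule on the same nodes.)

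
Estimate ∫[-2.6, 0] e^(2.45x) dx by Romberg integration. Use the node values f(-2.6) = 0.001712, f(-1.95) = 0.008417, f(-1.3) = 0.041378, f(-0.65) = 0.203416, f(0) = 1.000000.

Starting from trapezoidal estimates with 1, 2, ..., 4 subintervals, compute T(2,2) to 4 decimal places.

T(0,0) (trapezoid, 1 panel, h=2.6000): 1.302226
T(1,0) (trapezoid, 2 panels, h=1.3000): 0.704904
T(2,0) (trapezoid, 4 panels, h=0.6500): 0.490144
T(1,1) = 0.704904 + (0.704904 − 1.302226)/3 = 0.505797
T(2,1) = 0.490144 + (0.490144 − 0.704904)/3 = 0.418557
T(2,2) = 0.418557 + (0.418557 − 0.505797)/15 = 0.412741

0.4127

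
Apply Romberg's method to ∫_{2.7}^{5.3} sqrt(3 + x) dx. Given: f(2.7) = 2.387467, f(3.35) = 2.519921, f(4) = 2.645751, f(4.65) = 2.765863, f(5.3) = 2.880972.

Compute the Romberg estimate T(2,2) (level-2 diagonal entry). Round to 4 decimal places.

T(0,0) (trapezoid, 1 panel, h=2.6000): 6.848971
T(1,0) (trapezoid, 2 panels, h=1.3000): 6.863962
T(2,0) (trapezoid, 4 panels, h=0.6500): 6.867740
T(1,1) = 6.863962 + (6.863962 − 6.848971)/3 = 6.868959
T(2,1) = 6.867740 + (6.867740 − 6.863962)/3 = 6.868999
T(2,2) = 6.868999 + (6.868999 − 6.868959)/15 = 6.869002

6.8690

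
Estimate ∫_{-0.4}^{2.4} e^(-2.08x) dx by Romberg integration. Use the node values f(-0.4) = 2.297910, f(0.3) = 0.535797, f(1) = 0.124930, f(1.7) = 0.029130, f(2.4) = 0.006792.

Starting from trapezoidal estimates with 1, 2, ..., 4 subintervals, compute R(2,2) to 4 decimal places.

1.1110

R(0,0) (trapezoid, 1 panel, h=2.8000): 3.226583
R(1,0) (trapezoid, 2 panels, h=1.4000): 1.788193
R(2,0) (trapezoid, 4 panels, h=0.7000): 1.289546
R(1,1) = 1.788193 + (1.788193 − 3.226583)/3 = 1.308730
R(2,1) = 1.289546 + (1.289546 − 1.788193)/3 = 1.123330
R(2,2) = 1.123330 + (1.123330 − 1.308730)/15 = 1.110970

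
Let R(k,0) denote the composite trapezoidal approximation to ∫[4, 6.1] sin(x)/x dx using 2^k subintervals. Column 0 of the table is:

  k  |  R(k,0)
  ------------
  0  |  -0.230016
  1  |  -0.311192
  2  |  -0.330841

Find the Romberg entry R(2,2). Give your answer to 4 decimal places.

-0.3373

Richardson extrapolation on the trapezoidal column (denominator 4−1=3):
R(1,1) = (4·(-0.311192) − (-0.230016)) / 3 = -0.338251
R(2,1) = -0.330841 + (-0.330841 − (-0.311192))/3 = -0.337391
R(2,2) = (16·(-0.337391) − (-0.338251)) / 15 = -0.337334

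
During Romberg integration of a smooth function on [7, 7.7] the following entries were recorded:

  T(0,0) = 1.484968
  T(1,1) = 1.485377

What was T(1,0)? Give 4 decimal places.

From T(1,1) = (4·T(1,0) − T(0,0))/3, solve for T(1,0):
4·T(1,0) = 3·1.485377 + 1.484968 = 5.941099
T(1,0) = 1.485275

1.4853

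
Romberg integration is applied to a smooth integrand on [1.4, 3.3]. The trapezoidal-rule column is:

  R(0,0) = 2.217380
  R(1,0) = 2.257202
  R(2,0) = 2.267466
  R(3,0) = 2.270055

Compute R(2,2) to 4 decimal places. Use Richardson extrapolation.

Richardson extrapolation on the trapezoidal column (denominator 4−1=3):
R(1,1) = 2.257202 + (2.257202 − 2.217380)/3 = 2.270476
R(2,1) = 2.267466 + (2.267466 − 2.257202)/3 = 2.270887
R(2,2) = 2.270887 + (2.270887 − 2.270476)/15 = 2.270914

2.2709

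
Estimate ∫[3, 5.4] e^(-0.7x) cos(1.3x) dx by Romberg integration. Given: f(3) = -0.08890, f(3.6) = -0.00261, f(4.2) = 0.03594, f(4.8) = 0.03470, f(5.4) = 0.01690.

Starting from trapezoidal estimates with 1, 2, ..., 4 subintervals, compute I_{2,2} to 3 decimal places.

I_{0,0} (trapezoid, 1 panel, h=2.4000): -0.08640
I_{1,0} (trapezoid, 2 panels, h=1.2000): -0.00007
I_{2,0} (trapezoid, 4 panels, h=0.6000): 0.01922
I_{1,1} = -0.00007 + (-0.00007 − (-0.08640))/3 = 0.02871
I_{2,1} = 0.01922 + (0.01922 − (-0.00007))/3 = 0.02565
I_{2,2} = 0.02565 + (0.02565 − 0.02871)/15 = 0.02545

0.025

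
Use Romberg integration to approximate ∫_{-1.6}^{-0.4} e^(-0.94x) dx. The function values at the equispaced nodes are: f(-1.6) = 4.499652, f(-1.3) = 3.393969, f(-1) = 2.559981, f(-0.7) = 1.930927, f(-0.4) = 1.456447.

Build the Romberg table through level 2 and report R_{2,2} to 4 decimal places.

R_{0,0} (trapezoid, 1 panel, h=1.2000): 3.573659
R_{1,0} (trapezoid, 2 panels, h=0.6000): 3.322818
R_{2,0} (trapezoid, 4 panels, h=0.3000): 3.258878
R_{1,1} = 3.322818 + (3.322818 − 3.573659)/3 = 3.239204
R_{2,1} = 3.258878 + (3.258878 − 3.322818)/3 = 3.237565
R_{2,2} = 3.237565 + (3.237565 − 3.239204)/15 = 3.237456

3.2375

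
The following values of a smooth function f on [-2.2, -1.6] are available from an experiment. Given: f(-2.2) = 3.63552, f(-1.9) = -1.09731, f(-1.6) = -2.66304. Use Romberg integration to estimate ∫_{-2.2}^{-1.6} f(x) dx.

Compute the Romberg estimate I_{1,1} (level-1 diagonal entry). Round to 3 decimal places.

-0.342

I_{0,0} (trapezoid, 1 panel, h=0.6000): 0.29174
I_{1,0} (trapezoid, 2 panels, h=0.3000): -0.18332
I_{1,1} = -0.18332 + (-0.18332 − 0.29174)/3 = -0.34167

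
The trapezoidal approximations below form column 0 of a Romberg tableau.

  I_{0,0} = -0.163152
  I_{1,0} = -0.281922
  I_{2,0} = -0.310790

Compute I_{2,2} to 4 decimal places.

Richardson extrapolation on the trapezoidal column (denominator 4−1=3):
I_{1,1} = (4·(-0.281922) − (-0.163152)) / 3 = -0.321512
I_{2,1} = -0.310790 + (-0.310790 − (-0.281922))/3 = -0.320413
I_{2,2} = -0.320413 + (-0.320413 − (-0.321512))/15 = -0.320340

-0.3203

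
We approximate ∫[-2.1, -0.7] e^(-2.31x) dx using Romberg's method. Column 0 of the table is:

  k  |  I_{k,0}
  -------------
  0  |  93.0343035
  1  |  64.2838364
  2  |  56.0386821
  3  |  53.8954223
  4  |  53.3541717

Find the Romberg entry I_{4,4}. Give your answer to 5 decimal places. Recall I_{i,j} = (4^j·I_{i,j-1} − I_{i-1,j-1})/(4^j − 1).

Richardson extrapolation on the trapezoidal column (denominator 4−1=3):
I_{1,1} = (4·64.2838364 − 93.0343035) / 3 = 54.7003474
I_{2,1} = 56.0386821 + (56.0386821 − 64.2838364)/3 = 53.2902973
I_{3,1} = 53.8954223 + (53.8954223 − 56.0386821)/3 = 53.1810024
I_{4,1} = 53.3541717 + (53.3541717 − 53.8954223)/3 = 53.1737548
I_{2,2} = (16·53.2902973 − 54.7003474) / 15 = 53.1962940
I_{3,2} = 53.1810024 + (53.1810024 − 53.2902973)/15 = 53.1737161
I_{4,2} = 53.1737548 + (53.1737548 − 53.1810024)/15 = 53.1732716
I_{3,3} = (64·53.1737161 − 53.1962940) / 63 = 53.1733577
I_{4,3} = (64·53.1732716 − 53.1737161) / 63 = 53.1732645
I_{4,4} = 53.1732645 + (53.1732645 − 53.1733577)/255 = 53.1732641
(Column j=1 coincides with Simpson's rule on the same nodes.)

53.17326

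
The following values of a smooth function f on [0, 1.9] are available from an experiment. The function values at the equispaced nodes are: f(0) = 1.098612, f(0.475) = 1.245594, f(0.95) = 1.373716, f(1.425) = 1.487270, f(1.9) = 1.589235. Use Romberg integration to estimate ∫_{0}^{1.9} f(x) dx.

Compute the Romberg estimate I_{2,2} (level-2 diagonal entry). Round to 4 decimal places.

2.5914

I_{0,0} (trapezoid, 1 panel, h=1.9000): 2.553455
I_{1,0} (trapezoid, 2 panels, h=0.9500): 2.581758
I_{2,0} (trapezoid, 4 panels, h=0.4750): 2.588989
I_{1,1} = 2.581758 + (2.581758 − 2.553455)/3 = 2.591192
I_{2,1} = 2.588989 + (2.588989 − 2.581758)/3 = 2.591399
I_{2,2} = 2.591399 + (2.591399 − 2.591192)/15 = 2.591413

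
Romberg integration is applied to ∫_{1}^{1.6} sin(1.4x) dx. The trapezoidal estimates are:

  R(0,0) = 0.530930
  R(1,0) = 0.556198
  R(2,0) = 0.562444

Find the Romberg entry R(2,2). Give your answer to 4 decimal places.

R(1,1) = 0.556198 + (0.556198 − 0.530930)/3 = 0.564621
R(2,1) = 0.562444 + (0.562444 − 0.556198)/3 = 0.564526
R(2,2) = (16·0.564526 − 0.564621) / 15 = 0.564520

0.5645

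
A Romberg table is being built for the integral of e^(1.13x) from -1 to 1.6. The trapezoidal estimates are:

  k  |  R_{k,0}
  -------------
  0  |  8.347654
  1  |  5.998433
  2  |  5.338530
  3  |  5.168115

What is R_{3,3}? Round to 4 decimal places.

5.1108

Richardson extrapolation on the trapezoidal column (denominator 4−1=3):
R_{1,1} = (4·5.998433 − 8.347654) / 3 = 5.215359
R_{2,1} = (4·5.338530 − 5.998433) / 3 = 5.118562
R_{3,1} = 5.168115 + (5.168115 − 5.338530)/3 = 5.111310
R_{2,2} = 5.118562 + (5.118562 − 5.215359)/15 = 5.112109
R_{3,2} = (16·5.111310 − 5.118562) / 15 = 5.110827
R_{3,3} = (64·5.110827 − 5.112109) / 63 = 5.110807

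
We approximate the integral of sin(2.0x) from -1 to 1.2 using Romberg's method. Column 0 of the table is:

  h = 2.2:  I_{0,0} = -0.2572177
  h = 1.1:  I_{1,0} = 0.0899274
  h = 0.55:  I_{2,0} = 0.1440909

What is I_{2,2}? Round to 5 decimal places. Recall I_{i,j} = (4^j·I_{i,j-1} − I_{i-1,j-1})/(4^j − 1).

I_{1,1} = 0.0899274 + (0.0899274 − (-0.2572177))/3 = 0.2056424
I_{2,1} = (4·0.1440909 − 0.0899274) / 3 = 0.1621454
I_{2,2} = (16·0.1621454 − 0.2056424) / 15 = 0.1592456

0.15925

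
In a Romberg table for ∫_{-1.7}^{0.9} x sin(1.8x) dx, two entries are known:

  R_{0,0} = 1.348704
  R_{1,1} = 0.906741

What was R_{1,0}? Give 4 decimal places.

1.0172

From R_{1,1} = (4·R_{1,0} − R_{0,0})/3, solve for R_{1,0}:
4·R_{1,0} = 3·0.906741 + 1.348704 = 4.068927
R_{1,0} = 1.017232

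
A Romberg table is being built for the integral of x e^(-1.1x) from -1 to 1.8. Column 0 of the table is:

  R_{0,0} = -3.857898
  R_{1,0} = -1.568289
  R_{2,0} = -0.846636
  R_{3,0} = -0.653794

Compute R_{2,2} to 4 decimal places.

R_{1,1} = -1.568289 + (-1.568289 − (-3.857898))/3 = -0.805086
R_{2,1} = (4·(-0.846636) − (-1.568289)) / 3 = -0.606085
R_{2,2} = -0.606085 + (-0.606085 − (-0.805086))/15 = -0.592818

-0.5928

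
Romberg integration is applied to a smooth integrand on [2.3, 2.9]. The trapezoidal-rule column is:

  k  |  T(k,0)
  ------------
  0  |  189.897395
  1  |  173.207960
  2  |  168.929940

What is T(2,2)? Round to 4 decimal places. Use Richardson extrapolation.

167.4945

Richardson extrapolation on the trapezoidal column (denominator 4−1=3):
T(1,1) = 173.207960 + (173.207960 − 189.897395)/3 = 167.644815
T(2,1) = (4·168.929940 − 173.207960) / 3 = 167.503933
T(2,2) = 167.503933 + (167.503933 − 167.644815)/15 = 167.494541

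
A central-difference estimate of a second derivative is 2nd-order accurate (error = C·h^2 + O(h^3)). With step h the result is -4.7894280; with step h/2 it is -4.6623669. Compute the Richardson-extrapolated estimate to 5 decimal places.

-4.62001

Extrapolated value = (4·A(h/2) − A(h)) / (4 − 1)
= (4·(-4.6623669) − (-4.7894280)) / 3
= -13.8600396 / 3 = -4.6200132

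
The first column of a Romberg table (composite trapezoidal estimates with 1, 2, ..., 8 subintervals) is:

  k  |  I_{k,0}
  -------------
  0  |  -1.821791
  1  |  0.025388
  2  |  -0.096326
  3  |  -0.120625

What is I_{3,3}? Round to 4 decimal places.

Richardson extrapolation on the trapezoidal column (denominator 4−1=3):
I_{1,1} = 0.025388 + (0.025388 − (-1.821791))/3 = 0.641114
I_{2,1} = (4·(-0.096326) − 0.025388) / 3 = -0.136897
I_{3,1} = (4·(-0.120625) − (-0.096326)) / 3 = -0.128725
I_{2,2} = -0.136897 + (-0.136897 − 0.641114)/15 = -0.188764
I_{3,2} = (16·(-0.128725) − (-0.136897)) / 15 = -0.128180
I_{3,3} = -0.128180 + (-0.128180 − (-0.188764))/63 = -0.127218

-0.1272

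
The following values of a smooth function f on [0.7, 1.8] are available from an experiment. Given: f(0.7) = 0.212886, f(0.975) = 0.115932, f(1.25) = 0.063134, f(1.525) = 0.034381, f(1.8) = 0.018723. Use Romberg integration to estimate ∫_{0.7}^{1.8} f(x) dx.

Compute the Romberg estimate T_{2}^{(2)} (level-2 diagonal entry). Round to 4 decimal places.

0.0879

T_{0}^{(0)} (trapezoid, 1 panel, h=1.1000): 0.127385
T_{1}^{(0)} (trapezoid, 2 panels, h=0.5500): 0.098416
T_{2}^{(0)} (trapezoid, 4 panels, h=0.2750): 0.090544
T_{1}^{(1)} = 0.098416 + (0.098416 − 0.127385)/3 = 0.088760
T_{2}^{(1)} = 0.090544 + (0.090544 − 0.098416)/3 = 0.087920
T_{2}^{(2)} = 0.087920 + (0.087920 − 0.088760)/15 = 0.087864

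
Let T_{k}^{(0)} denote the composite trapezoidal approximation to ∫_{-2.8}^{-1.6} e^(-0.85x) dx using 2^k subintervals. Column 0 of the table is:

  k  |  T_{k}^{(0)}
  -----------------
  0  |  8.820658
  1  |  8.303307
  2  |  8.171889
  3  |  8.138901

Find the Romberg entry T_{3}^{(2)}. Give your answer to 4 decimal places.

Richardson extrapolation on the trapezoidal column (denominator 4−1=3):
T_{2}^{(1)} = 8.171889 + (8.171889 − 8.303307)/3 = 8.128083
T_{3}^{(1)} = (4·8.138901 − 8.171889) / 3 = 8.127905
T_{3}^{(2)} = 8.127905 + (8.127905 − 8.128083)/15 = 8.127893

8.1279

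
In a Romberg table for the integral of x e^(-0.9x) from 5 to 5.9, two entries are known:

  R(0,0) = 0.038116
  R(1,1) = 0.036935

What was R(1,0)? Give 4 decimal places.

From R(1,1) = (4·R(1,0) − R(0,0))/3, solve for R(1,0):
4·R(1,0) = 3·0.036935 + 0.038116 = 0.148921
R(1,0) = 0.037230

0.0372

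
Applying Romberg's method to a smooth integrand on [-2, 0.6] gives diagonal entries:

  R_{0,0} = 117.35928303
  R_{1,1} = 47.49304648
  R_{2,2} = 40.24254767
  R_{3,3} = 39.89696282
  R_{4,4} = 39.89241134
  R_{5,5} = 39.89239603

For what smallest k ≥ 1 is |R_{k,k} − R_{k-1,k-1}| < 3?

k = 3

|R_{1,1} − R_{0,0}| = 69.86623655 ≥ 3
|R_{2,2} − R_{1,1}| = 7.25049881 ≥ 3
|R_{3,3} − R_{2,2}| = 0.34558485 < 3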